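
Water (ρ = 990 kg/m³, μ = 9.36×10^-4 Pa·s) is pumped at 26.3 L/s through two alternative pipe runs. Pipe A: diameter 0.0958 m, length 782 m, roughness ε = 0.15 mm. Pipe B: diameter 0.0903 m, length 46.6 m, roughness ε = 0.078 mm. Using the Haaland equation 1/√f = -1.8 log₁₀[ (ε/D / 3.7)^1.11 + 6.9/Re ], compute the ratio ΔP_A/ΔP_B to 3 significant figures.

ΔP_A/ΔP_B ≈ 14.3

Pipe A: V = Q/A = 0.0263/0.007208 = 3.649 m/s; Re = 3.697e+05; ε/D = 0.00157; Haaland → f = 0.02252; ΔP_A = f(L/D)(ρV²/2) = 1.212e+06 Pa.
Pipe B: V = Q/A = 0.0263/0.006404 = 4.107 m/s; Re = 3.922e+05; ε/D = 0.000864; Haaland → f = 0.01972; ΔP_B = f(L/D)(ρV²/2) = 8.496e+04 Pa.
ΔP_A/ΔP_B = 1.212e+06/8.496e+04 = 14.3.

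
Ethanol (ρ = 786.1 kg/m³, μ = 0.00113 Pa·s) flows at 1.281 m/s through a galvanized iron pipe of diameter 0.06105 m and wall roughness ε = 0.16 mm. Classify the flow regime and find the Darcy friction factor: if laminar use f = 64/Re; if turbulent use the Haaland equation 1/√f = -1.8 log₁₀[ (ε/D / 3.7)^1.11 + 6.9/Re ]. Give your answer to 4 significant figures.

f ≈ 0.02749

Re = ρVD/μ = 786.1·1.281·0.06105/0.00113 = 5.44e+04.
Re > 4000 → turbulent. ε/D = 0.00016/0.06105 = 0.00262; Haaland: 1/√f = -1.8 log₁₀[0.000319 + 0.000127] = 6.032, so f = 0.02749.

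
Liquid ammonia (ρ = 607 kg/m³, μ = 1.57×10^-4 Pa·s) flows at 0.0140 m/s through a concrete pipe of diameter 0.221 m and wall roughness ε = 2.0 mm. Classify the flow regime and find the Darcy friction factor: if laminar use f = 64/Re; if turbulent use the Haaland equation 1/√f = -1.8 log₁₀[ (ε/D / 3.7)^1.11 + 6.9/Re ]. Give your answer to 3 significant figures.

Re = ρVD/μ = 607·0.014·0.221/0.000157 = 1.196e+04.
Re > 4000 → turbulent. ε/D = 0.002/0.221 = 0.00905; Haaland: 1/√f = -1.8 log₁₀[0.00126 + 0.000577] = 4.924, so f = 0.04125.

f ≈ 0.0412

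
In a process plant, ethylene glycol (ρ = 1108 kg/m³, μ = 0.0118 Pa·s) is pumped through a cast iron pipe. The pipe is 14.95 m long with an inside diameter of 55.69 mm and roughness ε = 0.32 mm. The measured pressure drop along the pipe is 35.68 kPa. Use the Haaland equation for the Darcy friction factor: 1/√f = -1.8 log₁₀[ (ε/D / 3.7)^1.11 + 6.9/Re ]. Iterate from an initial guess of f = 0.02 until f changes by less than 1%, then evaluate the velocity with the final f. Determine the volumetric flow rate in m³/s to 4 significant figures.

Rearranging Darcy-Weisbach: V = √(2·ΔP·D/(f·L·ρ)). With ε/D = 0.00032/0.05569 = 0.00575, iterate starting from f = 0.02:
  f = 0.02 → V = √(2·3.568e+04·0.05569/(0.02·14.95·1108)) = 3.463 m/s; Re = ρVD/μ = 1.811e+04; f → 0.03566
  f = 0.03566 → V = 2.594 m/s; Re = 1.356e+04; f → 0.03681
  f = 0.03681 → V = 2.553 m/s; Re = 1.335e+04; f → 0.03688
Converged (Δf/f < 1%). With the final f = 0.03688: V = √(2·3.568e+04·0.05569/(0.03688·14.95·1108)) = 2.551 m/s.
Q = V·A = 2.551·(π/4·0.05569²) = 0.006213 m³/s = 0.006213 m³/s.

Q ≈ 0.006213 m³/s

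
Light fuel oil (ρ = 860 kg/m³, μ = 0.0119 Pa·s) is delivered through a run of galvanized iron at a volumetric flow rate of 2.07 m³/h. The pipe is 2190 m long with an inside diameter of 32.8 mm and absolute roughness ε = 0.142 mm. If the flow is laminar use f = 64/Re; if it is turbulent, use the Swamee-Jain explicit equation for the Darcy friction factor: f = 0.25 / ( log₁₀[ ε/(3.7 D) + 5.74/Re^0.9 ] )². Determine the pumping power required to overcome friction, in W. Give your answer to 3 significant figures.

P ≈ 303 W

Q = 2.07 m³/h = 2.07/3600 = 0.000575 m³/s.
Cross-sectional area A = πD²/4 = π(0.0328)²/4 = 0.000845 m²; mean velocity V = Q/A = 0.000575/0.000845 = 0.6805 m/s.
Reynolds number Re = ρVD/μ = 860 · 0.6805 · 0.0328 / 0.0119 = 1613.
Re < 2300 → laminar flow, so f = 64/Re = 64/1613 = 0.03968 (the turbulent correlation is not needed).
Darcy-Weisbach: ΔP = f(L/D)(ρV²/2) = 0.03968·(2190/0.0328)·(860·0.6805²/2) = 0.03968·6.677e+04·199.1 = 5.275e+05 Pa.
Pumping power P = QΔP = 0.000575·5.275e+05 = 303.3 W = 303 W.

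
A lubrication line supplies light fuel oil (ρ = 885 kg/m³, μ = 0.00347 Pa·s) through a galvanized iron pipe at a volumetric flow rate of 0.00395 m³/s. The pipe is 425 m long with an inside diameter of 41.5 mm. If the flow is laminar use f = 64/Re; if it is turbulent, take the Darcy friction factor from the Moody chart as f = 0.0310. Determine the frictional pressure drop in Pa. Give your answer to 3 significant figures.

Cross-sectional area A = πD²/4 = π(0.0415)²/4 = 0.001353 m²; mean velocity V = Q/A = 0.00395/0.001353 = 2.92 m/s.
Reynolds number Re = ρVD/μ = 885 · 2.92 · 0.0415 / 0.00347 = 3.091e+04.
Re > 4000 → turbulent; use the Moody-chart value f = 0.0310.
Darcy-Weisbach: ΔP = f(L/D)(ρV²/2) = 0.031·(425/0.0415)·(885·2.92²/2) = 0.031·1.024e+04·3773 = 1.198e+06 Pa.

ΔP ≈ 1.20×10^6 Pa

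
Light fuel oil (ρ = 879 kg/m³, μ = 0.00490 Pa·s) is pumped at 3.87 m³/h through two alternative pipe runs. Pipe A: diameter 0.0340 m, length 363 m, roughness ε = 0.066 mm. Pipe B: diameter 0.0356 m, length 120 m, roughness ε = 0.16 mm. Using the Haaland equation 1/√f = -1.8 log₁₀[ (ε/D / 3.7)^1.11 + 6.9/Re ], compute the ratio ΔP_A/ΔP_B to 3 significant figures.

ΔP_A/ΔP_B ≈ 3.49

Pipe A: V = Q/A = 0.001075/0.0009079 = 1.184 m/s; Re = 7222; ε/D = 0.00194; Haaland → f = 0.03603; ΔP_A = f(L/D)(ρV²/2) = 2.37e+05 Pa.
Pipe B: V = Q/A = 0.001075/0.0009954 = 1.08 m/s; Re = 6897; ε/D = 0.00449; Haaland → f = 0.03934; ΔP_B = f(L/D)(ρV²/2) = 6.797e+04 Pa.
ΔP_A/ΔP_B = 2.37e+05/6.797e+04 = 3.49.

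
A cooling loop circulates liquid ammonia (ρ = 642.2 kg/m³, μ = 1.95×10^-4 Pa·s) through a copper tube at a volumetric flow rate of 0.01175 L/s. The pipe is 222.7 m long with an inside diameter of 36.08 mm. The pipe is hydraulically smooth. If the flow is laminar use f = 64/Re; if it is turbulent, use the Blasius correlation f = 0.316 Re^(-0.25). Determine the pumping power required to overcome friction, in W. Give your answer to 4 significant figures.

Q = 0.01175 L/s = 0.01175/1000 = 1.175e-05 m³/s.
Cross-sectional area A = πD²/4 = π(0.03608)²/4 = 0.001022 m²; mean velocity V = Q/A = 1.175e-05/0.001022 = 0.01149 m/s.
Reynolds number Re = ρVD/μ = 642.2 · 0.01149 · 0.03608 / 0.000195 = 1366.
Re < 2300 → laminar flow, so f = 64/Re = 64/1366 = 0.04687 (the turbulent correlation is not needed).
Darcy-Weisbach: ΔP = f(L/D)(ρV²/2) = 0.04687·(222.7/0.03608)·(642.2·0.01149²/2) = 0.04687·6172·0.04241 = 12.27 Pa.
Pumping power P = QΔP = 1.175e-05·12.27 = 1.4415×10^-4 W = 1.442×10^-4 W.

P ≈ 1.442×10^-4 W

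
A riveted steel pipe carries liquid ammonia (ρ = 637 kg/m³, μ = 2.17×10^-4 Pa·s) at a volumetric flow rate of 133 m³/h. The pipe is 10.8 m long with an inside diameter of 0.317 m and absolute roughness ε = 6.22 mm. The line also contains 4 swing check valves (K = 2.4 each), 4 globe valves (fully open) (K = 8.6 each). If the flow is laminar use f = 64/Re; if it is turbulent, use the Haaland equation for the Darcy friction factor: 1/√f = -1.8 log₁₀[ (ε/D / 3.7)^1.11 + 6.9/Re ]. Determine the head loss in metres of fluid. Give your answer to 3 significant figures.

h_f ≈ 0.510 m

Q = 133 m³/h = 133/3600 = 0.03694 m³/s.
Cross-sectional area A = πD²/4 = π(0.317)²/4 = 0.07892 m²; mean velocity V = Q/A = 0.03694/0.07892 = 0.4681 m/s.
Reynolds number Re = ρVD/μ = 637 · 0.4681 · 0.317 / 0.000217 = 4.356e+05.
Re > 4000 → turbulent. Relative roughness ε/D = 0.00622/0.317 = 0.0196. Haaland: 1/√f = -1.8 log₁₀[(0.0196/3.7)^1.11 + 6.9/4.356e+05] = -1.8 log₁₀[0.00298 + 1.58e-05] = 4.542, so f = 0.04847.
Total minor-loss coefficient ΣK = 4·2.4 + 4·8.6 = 44.
ΔP = [f·L/D + ΣK]·(ρV²/2) = [0.04847·10.8/0.317 + 44]·(637·0.4681²/2) = [1.651 + 44]·69.79 = 3186 Pa.
Head loss h_f = ΔP/(ρg) = 3186/(637·9.81) = 0.510 m.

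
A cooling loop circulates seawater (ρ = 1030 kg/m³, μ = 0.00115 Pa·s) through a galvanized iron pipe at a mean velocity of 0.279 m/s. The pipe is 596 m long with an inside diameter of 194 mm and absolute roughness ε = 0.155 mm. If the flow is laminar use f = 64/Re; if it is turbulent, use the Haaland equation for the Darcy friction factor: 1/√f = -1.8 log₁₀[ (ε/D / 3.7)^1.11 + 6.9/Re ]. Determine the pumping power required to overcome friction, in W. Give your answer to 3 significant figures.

Reynolds number Re = ρVD/μ = 1030 · 0.279 · 0.194 / 0.00115 = 4.848e+04.
Re > 4000 → turbulent. Relative roughness ε/D = 0.000155/0.194 = 0.000799. Haaland: 1/√f = -1.8 log₁₀[(0.000799/3.7)^1.11 + 6.9/4.848e+04] = -1.8 log₁₀[8.53e-05 + 0.000142] = 6.557, so f = 0.02326.
Darcy-Weisbach: ΔP = f(L/D)(ρV²/2) = 0.02326·(596/0.194)·(1030·0.279²/2) = 0.02326·3072·40.09 = 2865 Pa.
Q = V·A = 0.279·0.02956 = 0.008247 m³/s.
Pumping power P = QΔP = 0.008247·2865 = 23.62 W = 23.6 W.

P ≈ 23.6 W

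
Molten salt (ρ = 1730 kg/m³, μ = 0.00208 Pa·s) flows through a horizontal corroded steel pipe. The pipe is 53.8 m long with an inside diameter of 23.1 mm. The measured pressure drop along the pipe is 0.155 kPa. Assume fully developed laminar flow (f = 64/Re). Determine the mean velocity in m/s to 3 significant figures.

V ≈ 0.0231 m/s

For laminar flow, f = 64/Re with Re = ρVD/μ, so Darcy-Weisbach reduces to ΔP = 32μLV/D². Solving for V: V = ΔP·D²/(32μL) = 155·(0.0231)²/(32·0.00208·53.8) = 0.0231 m/s.
Check: Re = ρVD/μ = 1730·0.0231·0.0231/0.00208 = 443.8 < 2300, so the laminar assumption holds.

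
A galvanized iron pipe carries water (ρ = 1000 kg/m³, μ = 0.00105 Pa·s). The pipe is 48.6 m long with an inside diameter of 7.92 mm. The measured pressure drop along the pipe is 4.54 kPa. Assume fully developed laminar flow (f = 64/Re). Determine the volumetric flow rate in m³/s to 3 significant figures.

Q ≈ 8.59×10^-6 m³/s

For laminar flow, f = 64/Re with Re = ρVD/μ, so Darcy-Weisbach reduces to ΔP = 32μLV/D². Solving for V: V = ΔP·D²/(32μL) = 4540·(0.00792)²/(32·0.00105·48.6) = 0.1744 m/s.
Check: Re = ρVD/μ = 1000·0.1744·0.00792/0.00105 = 1315 < 2300, so the laminar assumption holds.
Q = V·A = 0.1744·(π/4·0.00792²) = 8.592e-06 m³/s = 8.59×10^-6 m³/s.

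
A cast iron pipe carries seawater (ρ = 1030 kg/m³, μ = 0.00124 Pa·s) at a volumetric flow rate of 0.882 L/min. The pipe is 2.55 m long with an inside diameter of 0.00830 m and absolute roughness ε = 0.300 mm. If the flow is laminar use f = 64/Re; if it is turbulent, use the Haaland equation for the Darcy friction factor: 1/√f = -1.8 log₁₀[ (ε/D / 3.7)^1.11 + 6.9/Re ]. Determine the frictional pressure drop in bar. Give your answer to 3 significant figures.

ΔP ≈ 0.00399 bar

Q = 0.882 L/min = 0.882/60000 = 1.47e-05 m³/s.
Cross-sectional area A = πD²/4 = π(0.0083)²/4 = 5.411e-05 m²; mean velocity V = Q/A = 1.47e-05/5.411e-05 = 0.2717 m/s.
Reynolds number Re = ρVD/μ = 1030 · 0.2717 · 0.0083 / 0.00124 = 1873.
Re < 2300 → laminar flow, so f = 64/Re = 64/1873 = 0.03417 (the turbulent correlation is not needed).
Darcy-Weisbach: ΔP = f(L/D)(ρV²/2) = 0.03417·(2.55/0.0083)·(1030·0.2717²/2) = 0.03417·307.2·38.01 = 399 Pa.
ΔP = 399 Pa = 0.00399 bar.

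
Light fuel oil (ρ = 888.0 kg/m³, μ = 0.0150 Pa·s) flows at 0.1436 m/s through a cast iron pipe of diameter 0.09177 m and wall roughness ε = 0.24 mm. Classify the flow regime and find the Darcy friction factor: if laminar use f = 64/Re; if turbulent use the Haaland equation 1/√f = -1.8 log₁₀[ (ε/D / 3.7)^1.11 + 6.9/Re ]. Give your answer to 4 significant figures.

Re = ρVD/μ = 888·0.1436·0.09177/0.015 = 780.1.
Re < 2300 → laminar, so f = 64/Re = 0.08204 (roughness is irrelevant in laminar flow).

f ≈ 0.08204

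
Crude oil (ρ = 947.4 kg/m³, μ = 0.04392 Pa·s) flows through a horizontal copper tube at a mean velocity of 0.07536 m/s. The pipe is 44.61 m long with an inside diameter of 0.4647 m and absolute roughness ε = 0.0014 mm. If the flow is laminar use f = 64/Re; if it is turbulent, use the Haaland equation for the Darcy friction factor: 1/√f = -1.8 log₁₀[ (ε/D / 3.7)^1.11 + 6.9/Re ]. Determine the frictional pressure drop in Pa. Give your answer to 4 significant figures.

ΔP ≈ 21.88 Pa

Reynolds number Re = ρVD/μ = 947.4 · 0.07536 · 0.4647 / 0.0439 = 755.4.
Re < 2300 → laminar flow, so f = 64/Re = 64/755.4 = 0.08472 (the turbulent correlation is not needed).
Darcy-Weisbach: ΔP = f(L/D)(ρV²/2) = 0.08472·(44.61/0.4647)·(947.4·0.07536²/2) = 0.08472·96·2.69 = 21.88 Pa.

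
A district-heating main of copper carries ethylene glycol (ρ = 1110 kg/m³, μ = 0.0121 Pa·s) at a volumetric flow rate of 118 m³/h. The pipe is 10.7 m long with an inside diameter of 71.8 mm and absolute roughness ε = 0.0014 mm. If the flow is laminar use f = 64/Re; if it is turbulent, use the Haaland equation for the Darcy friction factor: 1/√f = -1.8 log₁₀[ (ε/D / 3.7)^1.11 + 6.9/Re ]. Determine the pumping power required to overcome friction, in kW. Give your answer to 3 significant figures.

Q = 118 m³/h = 118/3600 = 0.03278 m³/s.
Cross-sectional area A = πD²/4 = π(0.0718)²/4 = 0.004049 m²; mean velocity V = Q/A = 0.03278/0.004049 = 8.095 m/s.
Reynolds number Re = ρVD/μ = 1110 · 8.095 · 0.0718 / 0.0121 = 5.332e+04.
Re > 4000 → turbulent. Relative roughness ε/D = 1.4e-06/0.0718 = 1.95e-05. Haaland: 1/√f = -1.8 log₁₀[(1.95e-05/3.7)^1.11 + 6.9/5.332e+04] = -1.8 log₁₀[1.38e-06 + 0.000129] = 6.99, so f = 0.02047.
Darcy-Weisbach: ΔP = f(L/D)(ρV²/2) = 0.02047·(10.7/0.0718)·(1110·8.095²/2) = 0.02047·149·3.637e+04 = 1.109e+05 Pa.
Pumping power P = QΔP = 0.03278·1.109e+05 = 3636 W = 3.64 kW.

P ≈ 3.64 kW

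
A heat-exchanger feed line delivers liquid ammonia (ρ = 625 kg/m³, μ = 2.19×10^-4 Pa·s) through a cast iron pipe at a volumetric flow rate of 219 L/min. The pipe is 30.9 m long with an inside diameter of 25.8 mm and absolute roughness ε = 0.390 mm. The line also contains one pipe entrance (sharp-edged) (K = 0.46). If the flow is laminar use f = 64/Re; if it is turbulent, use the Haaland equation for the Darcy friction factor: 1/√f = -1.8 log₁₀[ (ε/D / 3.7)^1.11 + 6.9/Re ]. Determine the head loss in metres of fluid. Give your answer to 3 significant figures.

Q = 219 L/min = 219/60000 = 0.00365 m³/s.
Cross-sectional area A = πD²/4 = π(0.0258)²/4 = 0.0005228 m²; mean velocity V = Q/A = 0.00365/0.0005228 = 6.982 m/s.
Reynolds number Re = ρVD/μ = 625 · 6.982 · 0.0258 / 0.000219 = 5.141e+05.
Re > 4000 → turbulent. Relative roughness ε/D = 0.00039/0.0258 = 0.0151. Haaland: 1/√f = -1.8 log₁₀[(0.0151/3.7)^1.11 + 6.9/5.141e+05] = -1.8 log₁₀[0.00223 + 1.34e-05] = 4.768, so f = 0.04399.
Total minor-loss coefficient ΣK = 1·0.46 = 0.46.
ΔP = [f·L/D + ΣK]·(ρV²/2) = [0.04399·30.9/0.0258 + 0.46]·(625·6.982²/2) = [52.68 + 0.46]·1.523e+04 = 8.095e+05 Pa.
Head loss h_f = ΔP/(ρg) = 8.095e+05/(625·9.81) = 132 m.

h_f ≈ 132 m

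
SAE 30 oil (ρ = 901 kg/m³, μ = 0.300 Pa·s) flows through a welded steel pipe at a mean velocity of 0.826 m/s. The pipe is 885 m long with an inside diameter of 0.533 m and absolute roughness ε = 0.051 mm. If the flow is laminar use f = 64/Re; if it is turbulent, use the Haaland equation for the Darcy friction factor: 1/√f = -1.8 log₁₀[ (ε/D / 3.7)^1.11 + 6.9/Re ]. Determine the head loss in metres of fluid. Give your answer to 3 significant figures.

h_f ≈ 2.79 m

Reynolds number Re = ρVD/μ = 901 · 0.826 · 0.533 / 0.3 = 1322.
Re < 2300 → laminar flow, so f = 64/Re = 64/1322 = 0.0484 (the turbulent correlation is not needed).
Darcy-Weisbach: ΔP = f(L/D)(ρV²/2) = 0.0484·(885/0.533)·(901·0.826²/2) = 0.0484·1660·307.4 = 2.47e+04 Pa.
Head loss h_f = ΔP/(ρg) = 2.47e+04/(901·9.81) = 2.79 m.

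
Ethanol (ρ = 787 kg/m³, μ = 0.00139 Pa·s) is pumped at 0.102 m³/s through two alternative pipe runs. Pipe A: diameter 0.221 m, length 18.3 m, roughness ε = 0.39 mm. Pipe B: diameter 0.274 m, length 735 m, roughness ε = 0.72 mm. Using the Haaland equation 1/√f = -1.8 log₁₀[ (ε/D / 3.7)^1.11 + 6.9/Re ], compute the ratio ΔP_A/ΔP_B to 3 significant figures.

ΔP_A/ΔP_B ≈ 0.0658

Pipe A: V = Q/A = 0.102/0.03836 = 2.659 m/s; Re = 3.327e+05; ε/D = 0.00176; Haaland → f = 0.02323; ΔP_A = f(L/D)(ρV²/2) = 5351 Pa.
Pipe B: V = Q/A = 0.102/0.05896 = 1.73 m/s; Re = 2.684e+05; ε/D = 0.00263; Haaland → f = 0.02576; ΔP_B = f(L/D)(ρV²/2) = 8.137e+04 Pa.
ΔP_A/ΔP_B = 5351/8.137e+04 = 0.0658.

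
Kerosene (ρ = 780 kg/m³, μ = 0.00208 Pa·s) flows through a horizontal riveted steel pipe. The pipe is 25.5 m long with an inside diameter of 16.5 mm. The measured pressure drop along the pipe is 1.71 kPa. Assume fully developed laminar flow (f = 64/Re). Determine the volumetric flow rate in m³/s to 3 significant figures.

Q ≈ 5.87×10^-5 m³/s

For laminar flow, f = 64/Re with Re = ρVD/μ, so Darcy-Weisbach reduces to ΔP = 32μLV/D². Solving for V: V = ΔP·D²/(32μL) = 1710·(0.0165)²/(32·0.00208·25.5) = 0.2743 m/s.
Check: Re = ρVD/μ = 780·0.2743·0.0165/0.00208 = 1697 < 2300, so the laminar assumption holds.
Q = V·A = 0.2743·(π/4·0.0165²) = 5.865e-05 m³/s = 5.87×10^-5 m³/s.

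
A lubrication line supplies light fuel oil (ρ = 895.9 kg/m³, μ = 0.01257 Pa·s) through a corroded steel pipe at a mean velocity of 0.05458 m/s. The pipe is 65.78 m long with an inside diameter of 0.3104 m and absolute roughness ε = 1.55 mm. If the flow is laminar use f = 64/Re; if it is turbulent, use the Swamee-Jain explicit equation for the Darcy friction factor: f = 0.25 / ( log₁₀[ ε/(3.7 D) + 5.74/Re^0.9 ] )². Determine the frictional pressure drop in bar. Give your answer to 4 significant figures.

Reynolds number Re = ρVD/μ = 895.9 · 0.05458 · 0.3104 / 0.0126 = 1207.
Re < 2300 → laminar flow, so f = 64/Re = 64/1207 = 0.053 (the turbulent correlation is not needed).
Darcy-Weisbach: ΔP = f(L/D)(ρV²/2) = 0.053·(65.78/0.3104)·(895.9·0.05458²/2) = 0.053·211.9·1.334 = 14.99 Pa.
ΔP = 14.99 Pa = 1.499×10^-4 bar.

ΔP ≈ 1.499×10^-4 bar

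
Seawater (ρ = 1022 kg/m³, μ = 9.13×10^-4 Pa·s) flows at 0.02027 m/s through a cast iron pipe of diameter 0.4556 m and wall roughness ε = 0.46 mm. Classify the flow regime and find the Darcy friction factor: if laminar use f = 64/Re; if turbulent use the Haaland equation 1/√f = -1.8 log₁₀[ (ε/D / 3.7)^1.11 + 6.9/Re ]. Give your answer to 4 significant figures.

Re = ρVD/μ = 1022·0.02027·0.4556/0.000913 = 1.034e+04.
Re > 4000 → turbulent. ε/D = 0.00046/0.4556 = 0.00101; Haaland: 1/√f = -1.8 log₁₀[0.000111 + 0.000667] = 5.596, so f = 0.03193.

f ≈ 0.03193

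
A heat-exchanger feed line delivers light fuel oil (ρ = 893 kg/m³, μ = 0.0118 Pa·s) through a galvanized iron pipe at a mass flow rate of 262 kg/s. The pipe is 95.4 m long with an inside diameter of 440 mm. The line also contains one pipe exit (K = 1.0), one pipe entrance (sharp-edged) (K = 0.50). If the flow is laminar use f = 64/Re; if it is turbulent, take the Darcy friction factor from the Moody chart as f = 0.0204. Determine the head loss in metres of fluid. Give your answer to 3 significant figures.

A = πD²/4 = π(0.44)²/4 = 0.1521 m²; mean velocity V = ṁ/(ρA) = 262/(893 · 0.1521) = 1.93 m/s.
Reynolds number Re = ρVD/μ = 893 · 1.93 · 0.44 / 0.0118 = 6.425e+04.
Re > 4000 → turbulent; use the Moody-chart value f = 0.0204.
Total minor-loss coefficient ΣK = 1·1 + 1·0.5 = 1.5.
ΔP = [f·L/D + ΣK]·(ρV²/2) = [0.0204·95.4/0.44 + 1.5]·(893·1.93²/2) = [4.423 + 1.5]·1662 = 9846 Pa.
Head loss h_f = ΔP/(ρg) = 9846/(893·9.81) = 1.12 m.

h_f ≈ 1.12 m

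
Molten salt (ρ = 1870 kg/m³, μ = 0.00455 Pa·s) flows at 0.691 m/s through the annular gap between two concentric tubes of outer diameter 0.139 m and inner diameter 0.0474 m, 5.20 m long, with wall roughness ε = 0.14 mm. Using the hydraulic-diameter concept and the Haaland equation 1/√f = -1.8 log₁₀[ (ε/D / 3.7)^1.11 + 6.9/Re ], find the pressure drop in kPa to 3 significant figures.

Hydraulic diameter D_h = 4A/P = D_o - D_i = 0.139 - 0.0474 = 0.0916 m.
Re = ρVD_h/μ = 1870·0.691·0.0916/0.00455 = 2.601e+04.
ε/D_h = 0.00014/0.0916 = 0.00153; Haaland gives 1/√f = -1.8 log₁₀[0.000175+0.000265] = 6.041, so f = 0.0274.
ΔP = f(L/D_h)(ρV²/2) = 0.0274·5.2/0.0916·446.4 = 694.5 Pa.
ΔP = 0.695 kPa.

ΔP ≈ 0.695 kPa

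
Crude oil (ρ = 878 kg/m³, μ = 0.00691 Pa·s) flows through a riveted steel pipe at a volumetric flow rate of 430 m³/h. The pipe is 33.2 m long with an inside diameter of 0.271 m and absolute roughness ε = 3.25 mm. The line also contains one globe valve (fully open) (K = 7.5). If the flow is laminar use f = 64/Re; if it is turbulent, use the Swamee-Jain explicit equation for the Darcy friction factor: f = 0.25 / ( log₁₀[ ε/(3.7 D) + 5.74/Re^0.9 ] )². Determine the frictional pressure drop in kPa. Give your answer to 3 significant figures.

ΔP ≈ 23.7 kPa

Q = 430 m³/h = 430/3600 = 0.1194 m³/s.
Cross-sectional area A = πD²/4 = π(0.271)²/4 = 0.05768 m²; mean velocity V = Q/A = 0.1194/0.05768 = 2.071 m/s.
Reynolds number Re = ρVD/μ = 878 · 2.071 · 0.271 / 0.00691 = 7.131e+04.
Re > 4000 → turbulent. Relative roughness ε/D = 0.00325/0.271 = 0.012. Swamee-Jain: f = 0.25/(log₁₀[0.012/3.7 + 5.74/7.131e+04^0.9])² = 0.25/(log₁₀[0.00324 + 0.000246])² = 0.25/(-2.458)² = 0.0414.
Total minor-loss coefficient ΣK = 1·7.5 = 7.5.
ΔP = [f·L/D + ΣK]·(ρV²/2) = [0.0414·33.2/0.271 + 7.5]·(878·2.071²/2) = [5.071 + 7.5]·1883 = 2.367e+04 Pa.
ΔP = 2.367e+04 Pa = 23.7 kPa.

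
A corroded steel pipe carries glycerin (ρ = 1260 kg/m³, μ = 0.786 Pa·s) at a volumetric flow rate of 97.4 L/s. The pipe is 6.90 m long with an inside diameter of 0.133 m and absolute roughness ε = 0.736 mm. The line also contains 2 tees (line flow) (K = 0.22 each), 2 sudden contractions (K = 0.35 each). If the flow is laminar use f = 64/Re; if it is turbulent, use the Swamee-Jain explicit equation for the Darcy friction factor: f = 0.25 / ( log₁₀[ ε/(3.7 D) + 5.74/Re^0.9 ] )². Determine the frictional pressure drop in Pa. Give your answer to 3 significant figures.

Q = 97.4 L/s = 97.4/1000 = 0.0974 m³/s.
Cross-sectional area A = πD²/4 = π(0.133)²/4 = 0.01389 m²; mean velocity V = Q/A = 0.0974/0.01389 = 7.011 m/s.
Reynolds number Re = ρVD/μ = 1260 · 7.011 · 0.133 / 0.786 = 1495.
Re < 2300 → laminar flow, so f = 64/Re = 64/1495 = 0.04282 (the turbulent correlation is not needed).
Total minor-loss coefficient ΣK = 2·0.22 + 2·0.35 = 1.14.
ΔP = [f·L/D + ΣK]·(ρV²/2) = [0.04282·6.9/0.133 + 1.14]·(1260·7.011²/2) = [2.221 + 1.14]·3.097e+04 = 1.041e+05 Pa.

ΔP ≈ 104000 Pa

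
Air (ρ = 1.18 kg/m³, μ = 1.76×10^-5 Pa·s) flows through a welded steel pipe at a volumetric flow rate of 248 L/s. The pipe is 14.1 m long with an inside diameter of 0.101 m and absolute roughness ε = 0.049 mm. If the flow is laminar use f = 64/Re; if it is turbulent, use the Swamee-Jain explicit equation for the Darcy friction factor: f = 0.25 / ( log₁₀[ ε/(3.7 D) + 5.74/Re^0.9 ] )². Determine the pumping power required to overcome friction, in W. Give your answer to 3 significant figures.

P ≈ 367 W

Q = 248 L/s = 248/1000 = 0.248 m³/s.
Cross-sectional area A = πD²/4 = π(0.101)²/4 = 0.008012 m²; mean velocity V = Q/A = 0.248/0.008012 = 30.95 m/s.
Reynolds number Re = ρVD/μ = 1.18 · 30.95 · 0.101 / 1.76e-05 = 2.096e+05.
Re > 4000 → turbulent. Relative roughness ε/D = 4.9e-05/0.101 = 0.000485. Swamee-Jain: f = 0.25/(log₁₀[0.000485/3.7 + 5.74/2.096e+05^0.9])² = 0.25/(log₁₀[0.000131 + 9.32e-05])² = 0.25/(-3.649)² = 0.01878.
Darcy-Weisbach: ΔP = f(L/D)(ρV²/2) = 0.01878·(14.1/0.101)·(1.18·30.95²/2) = 0.01878·139.6·565.3 = 1482 Pa.
Pumping power P = QΔP = 0.248·1482 = 367.5 W = 367 W.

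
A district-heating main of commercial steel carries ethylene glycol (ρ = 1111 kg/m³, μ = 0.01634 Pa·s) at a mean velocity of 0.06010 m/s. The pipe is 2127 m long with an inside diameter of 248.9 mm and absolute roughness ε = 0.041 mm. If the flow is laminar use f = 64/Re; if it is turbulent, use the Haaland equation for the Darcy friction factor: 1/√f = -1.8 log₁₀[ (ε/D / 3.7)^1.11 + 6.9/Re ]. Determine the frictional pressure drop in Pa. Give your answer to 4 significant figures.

Reynolds number Re = ρVD/μ = 1111 · 0.0601 · 0.2489 / 0.0163 = 1017.
Re < 2300 → laminar flow, so f = 64/Re = 64/1017 = 0.06292 (the turbulent correlation is not needed).
Darcy-Weisbach: ΔP = f(L/D)(ρV²/2) = 0.06292·(2127/0.2489)·(1111·0.0601²/2) = 0.06292·8546·2.006 = 1079 Pa.

ΔP ≈ 1079 Pa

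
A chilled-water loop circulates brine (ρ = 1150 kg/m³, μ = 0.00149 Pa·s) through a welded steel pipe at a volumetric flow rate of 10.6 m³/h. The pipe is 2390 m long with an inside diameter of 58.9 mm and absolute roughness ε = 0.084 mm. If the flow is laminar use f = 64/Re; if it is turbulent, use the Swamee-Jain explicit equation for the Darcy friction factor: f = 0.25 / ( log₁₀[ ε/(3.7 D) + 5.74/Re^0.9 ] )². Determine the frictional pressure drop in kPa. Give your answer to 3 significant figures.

ΔP ≈ 692 kPa

Q = 10.6 m³/h = 10.6/3600 = 0.002944 m³/s.
Cross-sectional area A = πD²/4 = π(0.0589)²/4 = 0.002725 m²; mean velocity V = Q/A = 0.002944/0.002725 = 1.081 m/s.
Reynolds number Re = ρVD/μ = 1150 · 1.081 · 0.0589 / 0.00149 = 4.913e+04.
Re > 4000 → turbulent. Relative roughness ε/D = 8.4e-05/0.0589 = 0.00143. Swamee-Jain: f = 0.25/(log₁₀[0.00143/3.7 + 5.74/4.913e+04^0.9])² = 0.25/(log₁₀[0.000385 + 0.000344])² = 0.25/(-3.137)² = 0.02541.
Darcy-Weisbach: ΔP = f(L/D)(ρV²/2) = 0.02541·(2390/0.0589)·(1150·1.081²/2) = 0.02541·4.058e+04·671.5 = 6.922e+05 Pa.
ΔP = 6.922e+05 Pa = 692 kPa.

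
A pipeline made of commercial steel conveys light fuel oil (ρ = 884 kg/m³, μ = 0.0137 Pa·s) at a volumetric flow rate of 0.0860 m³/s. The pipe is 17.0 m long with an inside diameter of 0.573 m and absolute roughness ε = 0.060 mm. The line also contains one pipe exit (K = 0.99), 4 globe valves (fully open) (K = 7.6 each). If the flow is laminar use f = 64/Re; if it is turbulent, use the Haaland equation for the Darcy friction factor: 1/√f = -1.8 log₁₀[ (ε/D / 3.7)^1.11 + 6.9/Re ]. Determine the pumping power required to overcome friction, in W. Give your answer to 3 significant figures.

Cross-sectional area A = πD²/4 = π(0.573)²/4 = 0.2579 m²; mean velocity V = Q/A = 0.086/0.2579 = 0.3335 m/s.
Reynolds number Re = ρVD/μ = 884 · 0.3335 · 0.573 / 0.0137 = 1.233e+04.
Re > 4000 → turbulent. Relative roughness ε/D = 6e-05/0.573 = 0.000105. Haaland: 1/√f = -1.8 log₁₀[(0.000105/3.7)^1.11 + 6.9/1.233e+04] = -1.8 log₁₀[8.94e-06 + 0.00056] = 5.841, so f = 0.02931.
Total minor-loss coefficient ΣK = 1·0.99 + 4·7.6 = 31.4.
ΔP = [f·L/D + ΣK]·(ρV²/2) = [0.02931·17/0.573 + 31.4]·(884·0.3335²/2) = [0.8695 + 31.4]·49.16 = 1586 Pa.
Pumping power P = QΔP = 0.086·1586 = 136.4 W = 136 W.

P ≈ 136 W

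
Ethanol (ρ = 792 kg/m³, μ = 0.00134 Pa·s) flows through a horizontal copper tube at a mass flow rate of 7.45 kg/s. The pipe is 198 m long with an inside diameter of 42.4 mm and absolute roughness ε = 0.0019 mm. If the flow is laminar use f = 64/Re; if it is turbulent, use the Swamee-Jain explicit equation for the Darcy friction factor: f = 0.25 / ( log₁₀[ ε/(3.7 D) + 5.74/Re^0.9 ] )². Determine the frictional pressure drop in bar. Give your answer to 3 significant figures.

A = πD²/4 = π(0.0424)²/4 = 0.001412 m²; mean velocity V = ṁ/(ρA) = 7.45/(792 · 0.001412) = 6.662 m/s.
Reynolds number Re = ρVD/μ = 792 · 6.662 · 0.0424 / 0.00134 = 1.67e+05.
Re > 4000 → turbulent. Relative roughness ε/D = 1.9e-06/0.0424 = 4.48e-05. Swamee-Jain: f = 0.25/(log₁₀[4.48e-05/3.7 + 5.74/1.67e+05^0.9])² = 0.25/(log₁₀[1.21e-05 + 0.000114])² = 0.25/(-3.898)² = 0.01646.
Darcy-Weisbach: ΔP = f(L/D)(ρV²/2) = 0.01646·(198/0.0424)·(792·6.662²/2) = 0.01646·4670·1.758e+04 = 1.351e+06 Pa.
ΔP = 1.351e+06 Pa = 13.5 bar.

ΔP ≈ 13.5 bar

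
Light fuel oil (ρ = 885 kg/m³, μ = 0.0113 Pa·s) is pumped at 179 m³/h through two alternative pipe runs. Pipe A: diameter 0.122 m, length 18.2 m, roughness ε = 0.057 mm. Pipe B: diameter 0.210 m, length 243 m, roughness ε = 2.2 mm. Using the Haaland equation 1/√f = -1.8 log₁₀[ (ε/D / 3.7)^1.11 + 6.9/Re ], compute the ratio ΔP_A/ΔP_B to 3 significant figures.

ΔP_A/ΔP_B ≈ 0.638

Pipe A: V = Q/A = 0.04972/0.01169 = 4.253 m/s; Re = 4.064e+04; ε/D = 0.000467; Haaland → f = 0.02299; ΔP_A = f(L/D)(ρV²/2) = 2.746e+04 Pa.
Pipe B: V = Q/A = 0.04972/0.03464 = 1.436 m/s; Re = 2.361e+04; ε/D = 0.0105; Haaland → f = 0.0408; ΔP_B = f(L/D)(ρV²/2) = 4.306e+04 Pa.
ΔP_A/ΔP_B = 2.746e+04/4.306e+04 = 0.638.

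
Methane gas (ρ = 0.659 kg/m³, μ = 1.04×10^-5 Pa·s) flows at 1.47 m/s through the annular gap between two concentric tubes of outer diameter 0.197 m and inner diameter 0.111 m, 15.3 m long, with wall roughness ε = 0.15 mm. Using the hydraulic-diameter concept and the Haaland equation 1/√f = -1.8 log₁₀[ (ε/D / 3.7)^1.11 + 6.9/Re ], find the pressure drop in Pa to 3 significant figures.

Hydraulic diameter D_h = 4A/P = D_o - D_i = 0.197 - 0.111 = 0.086 m.
Re = ρVD_h/μ = 0.659·1.47·0.086/1.04e-05 = 8011.
ε/D_h = 0.00015/0.086 = 0.00174; Haaland gives 1/√f = -1.8 log₁₀[0.000203+0.000861] = 5.351, so f = 0.03492.
ΔP = f(L/D_h)(ρV²/2) = 0.03492·15.3/0.086·0.712 = 4.424 Pa.

ΔP ≈ 4.42 Pa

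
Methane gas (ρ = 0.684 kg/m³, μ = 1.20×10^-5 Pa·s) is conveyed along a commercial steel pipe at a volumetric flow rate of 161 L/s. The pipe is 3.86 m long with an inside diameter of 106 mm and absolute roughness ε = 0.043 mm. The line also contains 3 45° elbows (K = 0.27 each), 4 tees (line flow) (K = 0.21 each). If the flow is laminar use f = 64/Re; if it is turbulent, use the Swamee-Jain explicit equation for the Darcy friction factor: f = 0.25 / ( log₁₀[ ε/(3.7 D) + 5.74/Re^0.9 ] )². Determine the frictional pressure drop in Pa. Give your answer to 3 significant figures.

ΔP ≈ 270 Pa

Q = 161 L/s = 161/1000 = 0.161 m³/s.
Cross-sectional area A = πD²/4 = π(0.106)²/4 = 0.008825 m²; mean velocity V = Q/A = 0.161/0.008825 = 18.24 m/s.
Reynolds number Re = ρVD/μ = 0.684 · 18.24 · 0.106 / 1.2e-05 = 1.102e+05.
Re > 4000 → turbulent. Relative roughness ε/D = 4.3e-05/0.106 = 0.000406. Swamee-Jain: f = 0.25/(log₁₀[0.000406/3.7 + 5.74/1.102e+05^0.9])² = 0.25/(log₁₀[0.00011 + 0.000166])² = 0.25/(-3.559)² = 0.01973.
Total minor-loss coefficient ΣK = 3·0.27 + 4·0.21 = 1.65.
ΔP = [f·L/D + ΣK]·(ρV²/2) = [0.01973·3.86/0.106 + 1.65]·(0.684·18.24²/2) = [0.7186 + 1.65]·113.8 = 269.6 Pa.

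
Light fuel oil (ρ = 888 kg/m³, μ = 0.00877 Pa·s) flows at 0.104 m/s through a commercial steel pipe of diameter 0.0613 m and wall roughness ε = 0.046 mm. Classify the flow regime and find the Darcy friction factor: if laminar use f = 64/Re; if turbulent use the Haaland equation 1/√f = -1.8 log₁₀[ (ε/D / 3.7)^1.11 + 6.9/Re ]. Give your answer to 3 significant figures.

Re = ρVD/μ = 888·0.104·0.0613/0.00877 = 645.5.
Re < 2300 → laminar, so f = 64/Re = 0.09915 (roughness is irrelevant in laminar flow).

f ≈ 0.0991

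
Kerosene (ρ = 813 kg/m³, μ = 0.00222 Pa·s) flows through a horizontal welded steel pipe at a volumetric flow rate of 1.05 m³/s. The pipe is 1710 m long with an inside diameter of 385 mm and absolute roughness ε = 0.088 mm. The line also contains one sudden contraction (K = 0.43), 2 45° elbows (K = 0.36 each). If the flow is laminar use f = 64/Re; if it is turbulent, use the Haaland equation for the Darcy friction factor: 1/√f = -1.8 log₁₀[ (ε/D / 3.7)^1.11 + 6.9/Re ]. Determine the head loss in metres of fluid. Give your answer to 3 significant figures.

Cross-sectional area A = πD²/4 = π(0.385)²/4 = 0.1164 m²; mean velocity V = Q/A = 1.05/0.1164 = 9.019 m/s.
Reynolds number Re = ρVD/μ = 813 · 9.019 · 0.385 / 0.00222 = 1.272e+06.
Re > 4000 → turbulent. Relative roughness ε/D = 8.8e-05/0.385 = 0.000229. Haaland: 1/√f = -1.8 log₁₀[(0.000229/3.7)^1.11 + 6.9/1.272e+06] = -1.8 log₁₀[2.13e-05 + 5.43e-06] = 8.232, so f = 0.01476.
Total minor-loss coefficient ΣK = 1·0.43 + 2·0.36 = 1.15.
ΔP = [f·L/D + ΣK]·(ρV²/2) = [0.01476·1710/0.385 + 1.15]·(813·9.019²/2) = [65.54 + 1.15]·3.307e+04 = 2.205e+06 Pa.
Head loss h_f = ΔP/(ρg) = 2.205e+06/(813·9.81) = 277 m.

h_f ≈ 277 m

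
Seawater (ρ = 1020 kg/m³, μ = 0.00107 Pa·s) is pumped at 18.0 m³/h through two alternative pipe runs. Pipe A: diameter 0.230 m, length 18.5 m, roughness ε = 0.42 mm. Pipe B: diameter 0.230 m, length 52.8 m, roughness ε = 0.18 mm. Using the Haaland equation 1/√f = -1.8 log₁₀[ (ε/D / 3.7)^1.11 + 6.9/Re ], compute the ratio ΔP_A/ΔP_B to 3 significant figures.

ΔP_A/ΔP_B ≈ 0.380

Pipe A: V = Q/A = 0.005/0.04155 = 0.1203 m/s; Re = 2.639e+04; ε/D = 0.00183; Haaland → f = 0.02795; ΔP_A = f(L/D)(ρV²/2) = 16.6 Pa.
Pipe B: V = Q/A = 0.005/0.04155 = 0.1203 m/s; Re = 2.639e+04; ε/D = 0.000783; Haaland → f = 0.02575; ΔP_B = f(L/D)(ρV²/2) = 43.66 Pa.
ΔP_A/ΔP_B = 16.6/43.66 = 0.380.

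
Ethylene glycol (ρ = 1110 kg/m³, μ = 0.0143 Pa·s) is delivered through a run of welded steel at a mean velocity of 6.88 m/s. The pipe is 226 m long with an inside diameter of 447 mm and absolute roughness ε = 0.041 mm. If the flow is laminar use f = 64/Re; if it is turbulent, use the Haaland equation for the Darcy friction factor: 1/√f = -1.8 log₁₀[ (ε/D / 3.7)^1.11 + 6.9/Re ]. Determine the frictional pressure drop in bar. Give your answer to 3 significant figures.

Reynolds number Re = ρVD/μ = 1110 · 6.88 · 0.447 / 0.0143 = 2.387e+05.
Re > 4000 → turbulent. Relative roughness ε/D = 4.1e-05/0.447 = 9.17e-05. Haaland: 1/√f = -1.8 log₁₀[(9.17e-05/3.7)^1.11 + 6.9/2.387e+05] = -1.8 log₁₀[7.72e-06 + 2.89e-05] = 7.985, so f = 0.01568.
Darcy-Weisbach: ΔP = f(L/D)(ρV²/2) = 0.01568·(226/0.447)·(1110·6.88²/2) = 0.01568·505.6·2.627e+04 = 2.083e+05 Pa.
ΔP = 2.083e+05 Pa = 2.08 bar.

ΔP ≈ 2.08 bar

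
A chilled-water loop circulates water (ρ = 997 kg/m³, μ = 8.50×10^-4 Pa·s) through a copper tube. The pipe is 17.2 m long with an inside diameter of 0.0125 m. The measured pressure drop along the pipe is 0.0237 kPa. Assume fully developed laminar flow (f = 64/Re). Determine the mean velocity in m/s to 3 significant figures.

For laminar flow, f = 64/Re with Re = ρVD/μ, so Darcy-Weisbach reduces to ΔP = 32μLV/D². Solving for V: V = ΔP·D²/(32μL) = 23.7·(0.0125)²/(32·0.00085·17.2) = 0.007915 m/s.
Check: Re = ρVD/μ = 997·0.007915·0.0125/0.00085 = 116.1 < 2300, so the laminar assumption holds.

V ≈ 0.00792 m/s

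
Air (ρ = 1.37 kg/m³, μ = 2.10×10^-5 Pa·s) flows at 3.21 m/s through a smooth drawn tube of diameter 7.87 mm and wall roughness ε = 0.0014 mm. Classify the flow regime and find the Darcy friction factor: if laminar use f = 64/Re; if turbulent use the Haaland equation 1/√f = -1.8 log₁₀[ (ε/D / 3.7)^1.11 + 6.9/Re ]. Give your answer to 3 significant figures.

f ≈ 0.0388

Re = ρVD/μ = 1.37·3.21·0.00787/2.1e-05 = 1648.
Re < 2300 → laminar, so f = 64/Re = 0.03883 (roughness is irrelevant in laminar flow).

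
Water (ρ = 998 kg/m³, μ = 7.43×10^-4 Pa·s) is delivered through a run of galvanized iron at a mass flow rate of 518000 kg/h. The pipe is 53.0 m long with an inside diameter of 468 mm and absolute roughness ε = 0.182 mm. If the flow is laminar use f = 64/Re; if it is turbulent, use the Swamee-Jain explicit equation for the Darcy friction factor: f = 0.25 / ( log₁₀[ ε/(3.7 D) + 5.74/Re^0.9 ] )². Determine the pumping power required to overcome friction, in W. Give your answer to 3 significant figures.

ṁ = 518000 kg/h = 518000/3600 = 143.9 kg/s.
A = πD²/4 = π(0.468)²/4 = 0.172 m²; mean velocity V = ṁ/(ρA) = 143.9/(998 · 0.172) = 0.8381 m/s.
Reynolds number Re = ρVD/μ = 998 · 0.8381 · 0.468 / 0.000743 = 5.269e+05.
Re > 4000 → turbulent. Relative roughness ε/D = 0.000182/0.468 = 0.000389. Swamee-Jain: f = 0.25/(log₁₀[0.000389/3.7 + 5.74/5.269e+05^0.9])² = 0.25/(log₁₀[0.000105 + 4.07e-05])² = 0.25/(-3.836)² = 0.01699.
Darcy-Weisbach: ΔP = f(L/D)(ρV²/2) = 0.01699·(53/0.468)·(998·0.8381²/2) = 0.01699·113.2·350.5 = 674.3 Pa.
Q = ṁ/ρ = 143.9/998 = 0.1442 m³/s.
Pumping power P = QΔP = 0.1442·674.3 = 97.22 W = 97.2 W.

P ≈ 97.2 W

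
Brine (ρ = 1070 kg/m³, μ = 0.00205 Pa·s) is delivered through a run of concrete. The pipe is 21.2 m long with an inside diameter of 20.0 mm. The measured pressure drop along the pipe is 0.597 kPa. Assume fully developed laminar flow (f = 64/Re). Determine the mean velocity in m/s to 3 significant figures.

V ≈ 0.172 m/s

For laminar flow, f = 64/Re with Re = ρVD/μ, so Darcy-Weisbach reduces to ΔP = 32μLV/D². Solving for V: V = ΔP·D²/(32μL) = 597·(0.02)²/(32·0.00205·21.2) = 0.1717 m/s.
Check: Re = ρVD/μ = 1070·0.1717·0.02/0.00205 = 1792 < 2300, so the laminar assumption holds.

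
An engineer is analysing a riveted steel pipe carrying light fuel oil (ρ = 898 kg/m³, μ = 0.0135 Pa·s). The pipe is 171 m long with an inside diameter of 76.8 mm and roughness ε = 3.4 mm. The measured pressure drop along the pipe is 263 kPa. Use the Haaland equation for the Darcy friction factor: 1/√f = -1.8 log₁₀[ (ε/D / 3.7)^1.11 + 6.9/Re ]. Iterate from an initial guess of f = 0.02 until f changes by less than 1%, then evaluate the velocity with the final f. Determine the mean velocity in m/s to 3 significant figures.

Rearranging Darcy-Weisbach: V = √(2·ΔP·D/(f·L·ρ)). With ε/D = 0.0034/0.0768 = 0.0443, iterate starting from f = 0.02:
  f = 0.02 → V = √(2·2.63e+05·0.0768/(0.02·171·898)) = 3.627 m/s; Re = ρVD/μ = 1.853e+04; f → 0.06919
  f = 0.06919 → V = 1.95 m/s; Re = 9961; f → 0.07036
  f = 0.07036 → V = 1.934 m/s; Re = 9878; f → 0.07038
Converged (Δf/f < 1%). With the final f = 0.07038: V = √(2·2.63e+05·0.0768/(0.07038·171·898)) = 1.933 m/s.

V ≈ 1.93 m/s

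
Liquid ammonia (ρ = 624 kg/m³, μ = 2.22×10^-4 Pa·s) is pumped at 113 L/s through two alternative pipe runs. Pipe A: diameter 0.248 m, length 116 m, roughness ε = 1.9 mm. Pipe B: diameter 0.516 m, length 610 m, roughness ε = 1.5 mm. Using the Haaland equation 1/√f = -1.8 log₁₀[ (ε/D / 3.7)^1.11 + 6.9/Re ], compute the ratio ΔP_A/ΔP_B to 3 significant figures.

ΔP_A/ΔP_B ≈ 9.87

Pipe A: V = Q/A = 0.113/0.04831 = 2.339 m/s; Re = 1.631e+06; ε/D = 0.00766; Haaland → f = 0.03482; ΔP_A = f(L/D)(ρV²/2) = 2.78e+04 Pa.
Pipe B: V = Q/A = 0.113/0.2091 = 0.5404 m/s; Re = 7.837e+05; ε/D = 0.00291; Haaland → f = 0.02615; ΔP_B = f(L/D)(ρV²/2) = 2816 Pa.
ΔP_A/ΔP_B = 2.78e+04/2816 = 9.87.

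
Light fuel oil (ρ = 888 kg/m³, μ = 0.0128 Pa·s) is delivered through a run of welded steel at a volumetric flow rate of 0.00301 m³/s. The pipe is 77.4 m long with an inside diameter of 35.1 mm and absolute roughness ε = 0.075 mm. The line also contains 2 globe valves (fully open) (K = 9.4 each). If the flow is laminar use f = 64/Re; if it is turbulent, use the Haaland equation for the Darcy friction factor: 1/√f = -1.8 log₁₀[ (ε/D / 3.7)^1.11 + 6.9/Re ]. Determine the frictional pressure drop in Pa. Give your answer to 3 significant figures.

Cross-sectional area A = πD²/4 = π(0.0351)²/4 = 0.0009676 m²; mean velocity V = Q/A = 0.00301/0.0009676 = 3.111 m/s.
Reynolds number Re = ρVD/μ = 888 · 3.111 · 0.0351 / 0.0128 = 7575.
Re > 4000 → turbulent. Relative roughness ε/D = 7.5e-05/0.0351 = 0.00214. Haaland: 1/√f = -1.8 log₁₀[(0.00214/3.7)^1.11 + 6.9/7575] = -1.8 log₁₀[0.000254 + 0.000911] = 5.28, so f = 0.03586.
Total minor-loss coefficient ΣK = 2·9.4 = 18.8.
ΔP = [f·L/D + ΣK]·(ρV²/2) = [0.03586·77.4/0.0351 + 18.8]·(888·3.111²/2) = [79.08 + 18.8]·4296 = 4.206e+05 Pa.

ΔP ≈ 421000 Pa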